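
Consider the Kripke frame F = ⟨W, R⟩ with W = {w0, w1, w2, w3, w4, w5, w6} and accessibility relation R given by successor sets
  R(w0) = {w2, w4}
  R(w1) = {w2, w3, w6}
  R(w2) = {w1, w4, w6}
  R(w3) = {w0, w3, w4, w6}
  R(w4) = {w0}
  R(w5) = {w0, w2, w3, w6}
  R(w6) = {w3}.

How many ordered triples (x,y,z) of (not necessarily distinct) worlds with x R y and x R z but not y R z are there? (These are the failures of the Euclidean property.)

Enumerating: (w0,w2,w2), (w0,w4,w2), (w0,w4,w4), (w1,w2,w2), (w1,w2,w3), (w1,w3,w2), (w1,w6,w2), (w1,w6,w6), (w2,w1,w1), (w2,w1,w4), (w2,w4,w1), (w2,w4,w4), … and 24 more.
Total: 36.

36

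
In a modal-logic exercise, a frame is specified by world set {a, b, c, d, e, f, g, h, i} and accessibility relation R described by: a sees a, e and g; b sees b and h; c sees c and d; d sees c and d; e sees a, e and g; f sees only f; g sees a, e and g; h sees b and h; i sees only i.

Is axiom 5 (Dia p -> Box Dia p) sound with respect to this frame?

Yes

The schema 5 characterises exactly the Euclidean frames.
Euclidean: yes — any two successors of a common world are R-related.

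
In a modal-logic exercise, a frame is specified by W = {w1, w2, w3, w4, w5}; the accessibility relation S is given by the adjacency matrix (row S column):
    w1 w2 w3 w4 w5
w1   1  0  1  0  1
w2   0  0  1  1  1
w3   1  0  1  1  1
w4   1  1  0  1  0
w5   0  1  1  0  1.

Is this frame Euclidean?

Euclidean: no — w2 S w4 and w2 S w3, but not w4 S w3.

No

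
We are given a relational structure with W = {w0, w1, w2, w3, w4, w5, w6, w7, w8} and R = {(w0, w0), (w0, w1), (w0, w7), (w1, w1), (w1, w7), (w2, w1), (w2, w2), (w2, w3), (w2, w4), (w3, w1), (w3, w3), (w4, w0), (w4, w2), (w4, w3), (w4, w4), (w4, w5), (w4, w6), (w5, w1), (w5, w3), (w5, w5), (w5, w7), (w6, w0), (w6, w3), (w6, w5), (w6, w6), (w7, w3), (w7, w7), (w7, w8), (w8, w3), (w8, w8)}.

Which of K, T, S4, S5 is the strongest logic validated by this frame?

T

Reflexive (axiom T): yes — every world is R-related to itself.
Transitive (axiom 4): no — w0 R w7 and w7 R w3, but not w0 R w3.
Euclidean (axiom 5): no — w0 R w7 and w0 R w1, but not w7 R w1.
So F validates K, T; S4 would additionally require R to be transitive. The strongest is T.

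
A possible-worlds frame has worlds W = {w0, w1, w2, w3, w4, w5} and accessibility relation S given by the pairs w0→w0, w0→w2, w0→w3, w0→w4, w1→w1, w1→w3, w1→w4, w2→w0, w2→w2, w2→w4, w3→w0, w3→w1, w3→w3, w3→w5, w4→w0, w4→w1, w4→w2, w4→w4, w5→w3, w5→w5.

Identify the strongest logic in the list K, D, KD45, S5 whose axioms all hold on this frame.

Serial (axiom D): yes — every world has a successor (e.g. w0 S w0).
Euclidean (axiom 5): no — w0 S w2 and w0 S w3, but not w2 S w3.
Transitive (axiom 4): no — w0 S w3 and w3 S w1, but not w0 S w1.
Reflexive (axiom T): yes — every world is S-related to itself.
So F validates K, D; KD45 would additionally require S to be Euclidean and transitive. The strongest is D.

D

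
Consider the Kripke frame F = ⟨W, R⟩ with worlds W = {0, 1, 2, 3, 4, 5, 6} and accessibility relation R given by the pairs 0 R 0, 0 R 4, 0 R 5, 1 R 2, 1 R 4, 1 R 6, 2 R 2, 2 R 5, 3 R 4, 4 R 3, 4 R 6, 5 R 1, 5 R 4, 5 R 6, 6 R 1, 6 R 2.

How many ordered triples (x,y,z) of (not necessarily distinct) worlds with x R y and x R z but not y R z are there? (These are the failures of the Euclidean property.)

25

Enumerating: (0,4,0), (0,4,4), (0,4,5), (0,5,0), (0,5,5), (1,2,4), (1,2,6), (1,4,2), (1,4,4), (1,6,4), (1,6,6), (2,5,2), … and 13 more.
Total: 25.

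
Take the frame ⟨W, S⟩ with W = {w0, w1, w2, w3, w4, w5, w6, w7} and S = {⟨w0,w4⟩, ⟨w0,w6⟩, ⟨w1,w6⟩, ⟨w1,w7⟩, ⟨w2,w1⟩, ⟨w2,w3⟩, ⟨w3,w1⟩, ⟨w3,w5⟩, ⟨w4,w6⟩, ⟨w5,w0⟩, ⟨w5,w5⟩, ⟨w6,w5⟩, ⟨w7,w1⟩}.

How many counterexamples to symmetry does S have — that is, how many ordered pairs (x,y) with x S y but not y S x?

10

Enumerating: (w0,w4), (w0,w6), (w1,w6), (w2,w1), (w2,w3), (w3,w1), (w3,w5), (w4,w6), (w5,w0), (w6,w5).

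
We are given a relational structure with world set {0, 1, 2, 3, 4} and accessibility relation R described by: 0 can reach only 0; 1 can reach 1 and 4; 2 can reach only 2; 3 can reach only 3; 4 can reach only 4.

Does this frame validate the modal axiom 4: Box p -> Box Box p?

By correspondence theory, 4 is valid on a frame iff R is transitive.
Transitive: yes — every two-step R-path is closed by a direct edge.

Yes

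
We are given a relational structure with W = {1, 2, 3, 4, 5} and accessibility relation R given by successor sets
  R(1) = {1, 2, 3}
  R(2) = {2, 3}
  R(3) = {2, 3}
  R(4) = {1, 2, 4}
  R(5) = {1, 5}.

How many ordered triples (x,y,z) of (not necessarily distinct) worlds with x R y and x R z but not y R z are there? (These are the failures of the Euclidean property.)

Enumerating: (1,2,1), (1,3,1), (4,1,4), (4,2,1), (4,2,4), (5,1,5).

6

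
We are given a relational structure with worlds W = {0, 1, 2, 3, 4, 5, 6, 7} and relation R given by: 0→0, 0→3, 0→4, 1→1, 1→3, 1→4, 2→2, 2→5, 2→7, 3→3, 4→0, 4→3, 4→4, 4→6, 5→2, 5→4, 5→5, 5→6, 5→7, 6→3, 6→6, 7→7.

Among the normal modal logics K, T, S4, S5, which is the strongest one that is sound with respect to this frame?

T

Reflexive (axiom T): yes — every world is R-related to itself.
Transitive (axiom 4): no — 0 R 4 and 4 R 6, but not 0 R 6.
Euclidean (axiom 5): no — 0 R 3 and 0 R 4, but not 3 R 4.
So F validates K, T; S4 would additionally require R to be transitive. The strongest is T.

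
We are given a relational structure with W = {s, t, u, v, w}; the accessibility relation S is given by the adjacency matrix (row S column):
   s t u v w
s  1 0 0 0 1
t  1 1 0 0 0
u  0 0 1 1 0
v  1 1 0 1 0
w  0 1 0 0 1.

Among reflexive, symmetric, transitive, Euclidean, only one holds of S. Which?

Reflexive: yes — every world is S-related to itself.
Symmetric: no — s S w but not w S s.
Transitive: no — s S w and w S t, but not s S t.
Euclidean: no — v S s and v S t, but not s S t.
Only reflexive holds.

reflexive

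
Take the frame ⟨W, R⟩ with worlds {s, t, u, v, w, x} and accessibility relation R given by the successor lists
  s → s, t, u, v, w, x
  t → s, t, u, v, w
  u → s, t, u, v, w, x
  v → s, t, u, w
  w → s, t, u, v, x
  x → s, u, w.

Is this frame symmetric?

Yes

Symmetric: yes — every pair in R has its reverse in R.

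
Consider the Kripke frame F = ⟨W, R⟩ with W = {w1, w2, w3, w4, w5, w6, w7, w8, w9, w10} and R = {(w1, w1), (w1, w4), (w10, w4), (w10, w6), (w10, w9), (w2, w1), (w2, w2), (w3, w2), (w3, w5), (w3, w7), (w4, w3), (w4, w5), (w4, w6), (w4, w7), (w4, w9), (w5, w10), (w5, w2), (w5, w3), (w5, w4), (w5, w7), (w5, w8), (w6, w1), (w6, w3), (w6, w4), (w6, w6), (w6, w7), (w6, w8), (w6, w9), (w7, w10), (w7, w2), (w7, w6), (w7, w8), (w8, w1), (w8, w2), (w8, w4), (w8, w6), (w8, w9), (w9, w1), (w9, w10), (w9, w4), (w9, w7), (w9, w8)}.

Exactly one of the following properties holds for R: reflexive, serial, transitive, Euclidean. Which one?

serial

Reflexive: no — w3 is not related to itself.
Serial: yes — every world has a successor (e.g. w1 R w1).
Transitive: no — w1 R w4 and w4 R w3, but not w1 R w3.
Euclidean: no — w10 R w9 and w10 R w6, but not w9 R w6.
Only serial holds.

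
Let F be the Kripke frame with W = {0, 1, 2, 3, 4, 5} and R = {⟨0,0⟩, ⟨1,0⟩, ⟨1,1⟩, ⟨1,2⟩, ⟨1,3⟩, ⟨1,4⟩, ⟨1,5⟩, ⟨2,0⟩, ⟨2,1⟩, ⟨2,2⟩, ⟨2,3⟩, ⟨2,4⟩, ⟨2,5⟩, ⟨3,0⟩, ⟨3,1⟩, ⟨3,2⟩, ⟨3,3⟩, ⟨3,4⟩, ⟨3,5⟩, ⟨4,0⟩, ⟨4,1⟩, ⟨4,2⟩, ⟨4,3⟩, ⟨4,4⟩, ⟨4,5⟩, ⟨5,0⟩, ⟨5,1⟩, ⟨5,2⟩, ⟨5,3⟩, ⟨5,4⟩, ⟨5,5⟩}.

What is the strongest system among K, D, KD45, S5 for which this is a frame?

D

Serial (axiom D): yes — every world has a successor (e.g. 0 R 0).
Euclidean (axiom 5): no — 1 R 0 and 1 R 2, but not 0 R 2.
Transitive (axiom 4): yes — every two-step R-path is closed by a direct edge.
Reflexive (axiom T): yes — every world is R-related to itself.
So F validates K, D; KD45 would additionally require R to be Euclidean. The strongest is D.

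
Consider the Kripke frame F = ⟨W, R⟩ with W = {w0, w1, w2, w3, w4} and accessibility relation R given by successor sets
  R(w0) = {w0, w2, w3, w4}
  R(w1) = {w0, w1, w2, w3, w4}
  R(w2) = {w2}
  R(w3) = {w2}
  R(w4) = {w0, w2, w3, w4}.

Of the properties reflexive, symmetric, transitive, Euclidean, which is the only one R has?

transitive

Reflexive: no — w3 is not related to itself.
Symmetric: no — w0 R w2 but not w2 R w0.
Transitive: yes — every two-step R-path is closed by a direct edge.
Euclidean: no — w0 R w2 and w0 R w3, but not w2 R w3.
Only transitive holds.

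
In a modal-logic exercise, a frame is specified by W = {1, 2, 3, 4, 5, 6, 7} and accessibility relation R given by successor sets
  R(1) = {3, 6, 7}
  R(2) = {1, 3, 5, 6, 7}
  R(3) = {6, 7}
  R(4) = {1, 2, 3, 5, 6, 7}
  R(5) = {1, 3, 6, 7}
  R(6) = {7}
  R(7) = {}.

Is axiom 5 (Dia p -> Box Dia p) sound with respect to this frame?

No

Axiom 5 corresponds to the accessibility relation being Euclidean.
Euclidean: no — 1 R 6 and 1 R 3, but not 6 R 3.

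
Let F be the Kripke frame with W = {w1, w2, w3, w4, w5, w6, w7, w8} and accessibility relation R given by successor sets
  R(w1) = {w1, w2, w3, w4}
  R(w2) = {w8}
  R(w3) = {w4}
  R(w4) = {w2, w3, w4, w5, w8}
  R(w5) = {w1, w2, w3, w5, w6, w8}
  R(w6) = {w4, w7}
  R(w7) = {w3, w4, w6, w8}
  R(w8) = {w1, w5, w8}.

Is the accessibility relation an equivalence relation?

No

Reflexive: no — w2 is not related to itself.
Symmetric: no — w1 R w2 but not w2 R w1.
Transitive: no — w1 R w2 and w2 R w8, but not w1 R w8.
So R is not an equivalence relation.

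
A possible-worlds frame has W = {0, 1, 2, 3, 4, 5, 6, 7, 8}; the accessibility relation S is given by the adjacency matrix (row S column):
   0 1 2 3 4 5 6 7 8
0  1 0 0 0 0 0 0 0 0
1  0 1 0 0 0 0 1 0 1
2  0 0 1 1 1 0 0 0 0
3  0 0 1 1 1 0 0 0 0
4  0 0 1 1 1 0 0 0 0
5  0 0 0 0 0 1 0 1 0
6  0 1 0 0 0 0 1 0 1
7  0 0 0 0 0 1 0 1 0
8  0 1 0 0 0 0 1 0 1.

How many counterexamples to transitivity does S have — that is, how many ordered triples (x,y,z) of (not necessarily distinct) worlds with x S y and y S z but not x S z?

S is transitive; there are no such tuples.

0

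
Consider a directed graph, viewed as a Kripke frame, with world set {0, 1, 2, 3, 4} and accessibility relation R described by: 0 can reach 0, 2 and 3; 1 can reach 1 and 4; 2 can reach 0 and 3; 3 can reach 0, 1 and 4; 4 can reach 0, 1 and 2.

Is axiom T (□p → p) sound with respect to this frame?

By correspondence theory, T is valid on a frame iff R is reflexive.
Reflexive: no — 2 is not related to itself.

No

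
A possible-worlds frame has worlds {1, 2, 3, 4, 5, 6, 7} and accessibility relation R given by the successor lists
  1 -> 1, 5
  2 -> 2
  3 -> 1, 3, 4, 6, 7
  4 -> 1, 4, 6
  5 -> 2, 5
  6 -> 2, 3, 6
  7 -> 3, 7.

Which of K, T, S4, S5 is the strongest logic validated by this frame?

Reflexive (axiom T): yes — every world is R-related to itself.
Transitive (axiom 4): no — 1 R 5 and 5 R 2, but not 1 R 2.
Euclidean (axiom 5): no — 3 R 1 and 3 R 4, but not 1 R 4.
So F validates K, T; S4 would additionally require R to be transitive. The strongest is T.

T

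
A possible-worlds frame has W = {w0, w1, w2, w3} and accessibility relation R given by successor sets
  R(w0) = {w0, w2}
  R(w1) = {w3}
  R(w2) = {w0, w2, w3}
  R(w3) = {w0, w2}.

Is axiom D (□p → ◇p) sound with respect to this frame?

Yes

The schema D characterises exactly the serial frames.
Serial: yes — every world has a successor (e.g. w0 R w0).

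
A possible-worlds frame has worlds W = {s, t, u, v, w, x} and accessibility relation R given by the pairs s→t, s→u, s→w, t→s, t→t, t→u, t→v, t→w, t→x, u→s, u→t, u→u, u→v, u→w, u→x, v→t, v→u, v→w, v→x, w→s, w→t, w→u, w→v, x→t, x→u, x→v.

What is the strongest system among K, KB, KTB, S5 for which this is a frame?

KB

Symmetric (axiom B): yes — every pair in R has its reverse in R.
Reflexive (axiom T): no — s is not related to itself.
Euclidean (axiom 5): no — t R s and t R v, but not s R v.
So F validates K, KB; KTB would additionally require R to be reflexive. The strongest is KB.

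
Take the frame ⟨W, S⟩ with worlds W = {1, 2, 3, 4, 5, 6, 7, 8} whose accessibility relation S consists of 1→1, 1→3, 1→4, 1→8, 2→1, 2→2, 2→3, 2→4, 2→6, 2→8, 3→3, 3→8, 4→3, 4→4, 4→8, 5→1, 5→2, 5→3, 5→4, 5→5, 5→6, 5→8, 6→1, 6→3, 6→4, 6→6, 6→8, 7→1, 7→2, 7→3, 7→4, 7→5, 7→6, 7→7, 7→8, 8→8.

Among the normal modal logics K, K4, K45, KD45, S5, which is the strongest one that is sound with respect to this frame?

K4

Transitive (axiom 4): yes — every two-step S-path is closed by a direct edge.
Euclidean (axiom 5): no — 1 S 3 and 1 S 4, but not 3 S 4.
Serial (axiom D): yes — every world has a successor (e.g. 1 S 1).
Reflexive (axiom T): yes — every world is S-related to itself.
So F validates K, K4; K45 would additionally require S to be Euclidean. The strongest is K4.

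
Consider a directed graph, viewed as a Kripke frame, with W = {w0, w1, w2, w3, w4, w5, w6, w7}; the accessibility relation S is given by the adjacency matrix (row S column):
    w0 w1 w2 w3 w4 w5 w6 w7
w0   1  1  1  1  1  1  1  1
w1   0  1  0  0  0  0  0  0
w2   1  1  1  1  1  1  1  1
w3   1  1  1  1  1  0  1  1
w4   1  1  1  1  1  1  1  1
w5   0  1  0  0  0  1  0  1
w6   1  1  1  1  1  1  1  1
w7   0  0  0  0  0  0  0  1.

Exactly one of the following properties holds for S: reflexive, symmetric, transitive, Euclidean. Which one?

Reflexive: yes — every world is S-related to itself.
Symmetric: no — w0 S w1 but not w1 S w0.
Transitive: no — w3 S w0 and w0 S w5, but not w3 S w5.
Euclidean: no — w0 S w1 and w0 S w2, but not w1 S w2.
Only reflexive holds.

reflexive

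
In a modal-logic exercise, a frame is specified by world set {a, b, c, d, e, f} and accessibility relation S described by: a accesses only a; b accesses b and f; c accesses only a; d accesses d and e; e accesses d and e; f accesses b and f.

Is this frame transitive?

Transitive: yes — every two-step S-path is closed by a direct edge.

Yes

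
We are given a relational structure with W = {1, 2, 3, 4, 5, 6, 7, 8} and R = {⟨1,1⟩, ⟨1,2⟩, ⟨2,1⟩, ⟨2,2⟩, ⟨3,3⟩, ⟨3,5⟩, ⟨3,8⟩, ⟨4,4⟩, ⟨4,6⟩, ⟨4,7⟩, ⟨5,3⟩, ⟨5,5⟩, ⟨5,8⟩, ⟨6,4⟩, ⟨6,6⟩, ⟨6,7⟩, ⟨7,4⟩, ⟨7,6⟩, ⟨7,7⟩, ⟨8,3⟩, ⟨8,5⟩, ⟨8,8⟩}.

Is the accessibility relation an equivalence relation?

Reflexive: yes — every world is R-related to itself.
Symmetric: yes — every pair in R has its reverse in R.
Transitive: yes — every two-step R-path is closed by a direct edge.
So R is an equivalence relation.

Yes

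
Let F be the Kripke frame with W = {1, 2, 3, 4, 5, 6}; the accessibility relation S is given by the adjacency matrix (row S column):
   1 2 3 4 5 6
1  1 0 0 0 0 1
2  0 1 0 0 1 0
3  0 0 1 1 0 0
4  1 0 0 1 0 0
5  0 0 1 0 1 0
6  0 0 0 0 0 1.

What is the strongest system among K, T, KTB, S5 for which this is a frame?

T

Reflexive (axiom T): yes — every world is S-related to itself.
Symmetric (axiom B): no — 1 S 6 but not 6 S 1.
Euclidean (axiom 5): no — 1 S 6 and 1 S 1, but not 6 S 1.
So F validates K, T; KTB would additionally require S to be symmetric. The strongest is T.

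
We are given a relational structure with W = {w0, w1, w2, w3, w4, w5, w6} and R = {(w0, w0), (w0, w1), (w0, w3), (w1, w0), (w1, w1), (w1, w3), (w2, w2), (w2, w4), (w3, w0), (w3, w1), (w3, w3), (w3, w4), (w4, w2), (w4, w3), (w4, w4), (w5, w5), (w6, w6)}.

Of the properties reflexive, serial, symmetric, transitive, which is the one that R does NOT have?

Reflexive: yes — every world is R-related to itself.
Serial: yes — every world has a successor (e.g. w0 R w0).
Symmetric: yes — every pair in R has its reverse in R.
Transitive: no — w0 R w3 and w3 R w4, but not w0 R w4.
Only transitive fails.

transitive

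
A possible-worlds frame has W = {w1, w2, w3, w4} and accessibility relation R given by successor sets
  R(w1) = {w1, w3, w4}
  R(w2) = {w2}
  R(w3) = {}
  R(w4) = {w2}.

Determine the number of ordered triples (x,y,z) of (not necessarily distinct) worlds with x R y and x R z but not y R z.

Enumerating: (w1,w3,w1), (w1,w3,w3), (w1,w3,w4), (w1,w4,w1), (w1,w4,w3), (w1,w4,w4).

6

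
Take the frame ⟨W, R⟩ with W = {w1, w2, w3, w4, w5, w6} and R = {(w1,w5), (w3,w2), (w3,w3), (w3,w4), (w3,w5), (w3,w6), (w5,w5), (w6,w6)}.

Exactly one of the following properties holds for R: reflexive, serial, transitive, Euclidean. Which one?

transitive

Reflexive: no — w1 is not related to itself.
Serial: no — w2 has no R-successor.
Transitive: yes — every two-step R-path is closed by a direct edge.
Euclidean: no — w3 R w2 and w3 R w4, but not w2 R w4.
Only transitive holds.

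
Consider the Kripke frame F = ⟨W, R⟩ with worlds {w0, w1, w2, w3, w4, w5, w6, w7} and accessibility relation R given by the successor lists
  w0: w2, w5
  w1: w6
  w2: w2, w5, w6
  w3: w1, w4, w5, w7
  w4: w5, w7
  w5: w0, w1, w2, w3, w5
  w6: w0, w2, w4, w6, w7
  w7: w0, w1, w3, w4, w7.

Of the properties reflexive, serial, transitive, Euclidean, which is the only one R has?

Reflexive: no — w0 is not related to itself.
Serial: yes — every world has a successor (e.g. w0 R w2).
Transitive: no — w0 R w2 and w2 R w6, but not w0 R w6.
Euclidean: no — w2 R w5 and w2 R w6, but not w5 R w6.
Only serial holds.

serial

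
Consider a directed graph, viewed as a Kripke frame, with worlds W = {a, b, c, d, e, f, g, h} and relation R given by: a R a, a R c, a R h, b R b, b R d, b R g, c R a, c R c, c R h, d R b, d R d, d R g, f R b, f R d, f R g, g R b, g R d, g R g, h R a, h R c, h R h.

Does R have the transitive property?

Transitive: yes — every two-step R-path is closed by a direct edge.

Yes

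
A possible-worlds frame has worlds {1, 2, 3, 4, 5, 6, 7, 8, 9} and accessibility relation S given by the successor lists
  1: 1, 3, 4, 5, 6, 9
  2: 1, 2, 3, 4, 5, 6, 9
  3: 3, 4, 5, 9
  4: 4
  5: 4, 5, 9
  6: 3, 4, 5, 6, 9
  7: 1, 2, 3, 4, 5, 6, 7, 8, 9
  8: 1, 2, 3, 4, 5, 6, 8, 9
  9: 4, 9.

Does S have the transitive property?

Yes

Transitive: yes — every two-step S-path is closed by a direct edge.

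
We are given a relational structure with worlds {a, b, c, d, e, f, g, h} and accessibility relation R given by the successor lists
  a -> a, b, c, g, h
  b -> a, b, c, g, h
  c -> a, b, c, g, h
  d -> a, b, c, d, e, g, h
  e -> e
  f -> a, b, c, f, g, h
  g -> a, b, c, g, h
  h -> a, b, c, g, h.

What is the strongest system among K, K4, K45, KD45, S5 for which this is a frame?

K4

Transitive (axiom 4): yes — every two-step R-path is closed by a direct edge.
Euclidean (axiom 5): no — d R a and d R e, but not a R e.
Serial (axiom D): yes — every world has a successor (e.g. a R a).
Reflexive (axiom T): yes — every world is R-related to itself.
So F validates K, K4; K45 would additionally require R to be Euclidean. The strongest is K4.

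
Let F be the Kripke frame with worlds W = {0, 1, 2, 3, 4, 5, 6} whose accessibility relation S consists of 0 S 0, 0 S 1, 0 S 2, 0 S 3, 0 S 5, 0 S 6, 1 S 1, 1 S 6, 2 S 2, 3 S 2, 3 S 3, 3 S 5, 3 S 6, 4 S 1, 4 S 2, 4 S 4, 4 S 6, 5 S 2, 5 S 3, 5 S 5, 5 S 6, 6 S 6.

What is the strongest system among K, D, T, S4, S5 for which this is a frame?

Serial (axiom D): yes — every world has a successor (e.g. 0 S 0).
Reflexive (axiom T): yes — every world is S-related to itself.
Transitive (axiom 4): yes — every two-step S-path is closed by a direct edge.
Euclidean (axiom 5): no — 0 S 1 and 0 S 2, but not 1 S 2.
So F validates K, D, T, S4; S5 would additionally require S to be Euclidean. The strongest is S4.

S4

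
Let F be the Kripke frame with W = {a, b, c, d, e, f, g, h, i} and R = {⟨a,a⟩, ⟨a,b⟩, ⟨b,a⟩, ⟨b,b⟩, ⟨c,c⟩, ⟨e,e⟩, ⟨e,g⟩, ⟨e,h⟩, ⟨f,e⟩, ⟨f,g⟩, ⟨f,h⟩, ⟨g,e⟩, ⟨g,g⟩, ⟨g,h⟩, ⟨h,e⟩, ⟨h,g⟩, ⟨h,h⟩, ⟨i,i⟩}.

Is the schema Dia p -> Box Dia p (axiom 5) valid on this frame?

Yes

By correspondence theory, 5 is valid on a frame iff R is Euclidean.
Euclidean: yes — any two successors of a common world are R-related.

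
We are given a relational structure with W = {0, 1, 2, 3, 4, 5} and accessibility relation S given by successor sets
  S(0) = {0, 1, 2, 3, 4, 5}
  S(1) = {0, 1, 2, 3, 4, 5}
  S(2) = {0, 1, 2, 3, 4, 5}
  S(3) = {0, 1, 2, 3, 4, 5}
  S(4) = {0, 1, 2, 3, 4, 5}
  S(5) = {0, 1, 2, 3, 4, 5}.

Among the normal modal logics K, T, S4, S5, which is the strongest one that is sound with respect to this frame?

S5

Reflexive (axiom T): yes — every world is S-related to itself.
Transitive (axiom 4): yes — every two-step S-path is closed by a direct edge.
Euclidean (axiom 5): yes — any two successors of a common world are S-related.
So F validates K, T, S4, S5. The strongest is S5.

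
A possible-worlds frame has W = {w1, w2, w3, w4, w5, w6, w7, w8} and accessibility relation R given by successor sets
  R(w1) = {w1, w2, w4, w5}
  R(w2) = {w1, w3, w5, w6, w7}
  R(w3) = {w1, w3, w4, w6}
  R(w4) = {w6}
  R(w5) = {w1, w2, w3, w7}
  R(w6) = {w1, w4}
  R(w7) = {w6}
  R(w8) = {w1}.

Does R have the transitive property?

Transitive: no — w1 R w2 and w2 R w3, but not w1 R w3.

No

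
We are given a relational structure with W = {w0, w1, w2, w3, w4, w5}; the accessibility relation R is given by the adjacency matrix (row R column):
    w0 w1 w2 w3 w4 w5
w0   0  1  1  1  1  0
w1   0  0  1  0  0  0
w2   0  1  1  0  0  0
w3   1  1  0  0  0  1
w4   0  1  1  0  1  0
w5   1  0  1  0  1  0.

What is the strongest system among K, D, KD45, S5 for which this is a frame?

D

Serial (axiom D): yes — every world has a successor (e.g. w0 R w1).
Euclidean (axiom 5): no — w0 R w1 and w0 R w3, but not w1 R w3.
Transitive (axiom 4): no — w0 R w3 and w3 R w5, but not w0 R w5.
Reflexive (axiom T): no — w0 is not related to itself.
So F validates K, D; KD45 would additionally require R to be Euclidean and transitive. The strongest is D.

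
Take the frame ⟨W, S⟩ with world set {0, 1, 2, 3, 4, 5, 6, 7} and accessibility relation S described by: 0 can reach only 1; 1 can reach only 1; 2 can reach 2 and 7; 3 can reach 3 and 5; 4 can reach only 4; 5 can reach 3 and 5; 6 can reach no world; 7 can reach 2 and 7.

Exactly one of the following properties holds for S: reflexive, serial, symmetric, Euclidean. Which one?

Reflexive: no — 0 is not related to itself.
Serial: no — 6 has no S-successor.
Symmetric: no — 0 S 1 but not 1 S 0.
Euclidean: yes — any two successors of a common world are S-related.
Only Euclidean holds.

Euclidean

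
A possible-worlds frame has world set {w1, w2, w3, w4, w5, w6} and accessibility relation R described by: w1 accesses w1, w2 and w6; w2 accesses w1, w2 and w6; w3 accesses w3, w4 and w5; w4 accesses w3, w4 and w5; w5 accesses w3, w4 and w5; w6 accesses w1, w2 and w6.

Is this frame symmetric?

Yes

Symmetric: yes — every pair in R has its reverse in R.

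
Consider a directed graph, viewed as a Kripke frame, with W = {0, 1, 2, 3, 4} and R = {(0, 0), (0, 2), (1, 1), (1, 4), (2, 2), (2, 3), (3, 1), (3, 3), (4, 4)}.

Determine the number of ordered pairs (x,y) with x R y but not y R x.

Enumerating: (0,2), (1,4), (2,3), (3,1).

4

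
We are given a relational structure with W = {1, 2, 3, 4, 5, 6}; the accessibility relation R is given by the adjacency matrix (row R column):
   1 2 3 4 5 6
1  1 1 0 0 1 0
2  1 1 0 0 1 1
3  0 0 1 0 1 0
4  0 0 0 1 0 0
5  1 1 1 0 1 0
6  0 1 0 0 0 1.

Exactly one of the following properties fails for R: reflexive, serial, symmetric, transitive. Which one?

Reflexive: yes — every world is R-related to itself.
Serial: yes — every world has a successor (e.g. 1 R 1).
Symmetric: yes — every pair in R has its reverse in R.
Transitive: no — 1 R 2 and 2 R 6, but not 1 R 6.
Only transitive fails.

transitive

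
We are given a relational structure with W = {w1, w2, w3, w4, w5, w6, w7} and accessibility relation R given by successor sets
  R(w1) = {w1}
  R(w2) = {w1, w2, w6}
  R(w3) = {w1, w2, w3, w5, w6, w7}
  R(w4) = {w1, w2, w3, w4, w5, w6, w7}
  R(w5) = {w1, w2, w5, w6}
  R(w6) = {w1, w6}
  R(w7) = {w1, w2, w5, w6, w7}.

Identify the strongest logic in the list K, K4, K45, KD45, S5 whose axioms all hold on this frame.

K4

Transitive (axiom 4): yes — every two-step R-path is closed by a direct edge.
Euclidean (axiom 5): no — w2 R w1 and w2 R w6, but not w1 R w6.
Serial (axiom D): yes — every world has a successor (e.g. w1 R w1).
Reflexive (axiom T): yes — every world is R-related to itself.
So F validates K, K4; K45 would additionally require R to be Euclidean. The strongest is K4.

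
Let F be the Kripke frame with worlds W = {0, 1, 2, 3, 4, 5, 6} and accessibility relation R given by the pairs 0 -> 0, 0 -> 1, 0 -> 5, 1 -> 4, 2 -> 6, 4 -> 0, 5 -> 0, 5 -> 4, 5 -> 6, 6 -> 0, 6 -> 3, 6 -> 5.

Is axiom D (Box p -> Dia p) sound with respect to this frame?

The schema D characterises exactly the serial frames.
Serial: no — 3 has no R-successor.

No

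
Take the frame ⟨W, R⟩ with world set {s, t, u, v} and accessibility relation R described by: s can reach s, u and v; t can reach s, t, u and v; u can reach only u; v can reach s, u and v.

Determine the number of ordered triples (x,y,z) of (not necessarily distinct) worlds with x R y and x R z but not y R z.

Enumerating: (s,u,s), (s,u,v), (t,s,t), (t,u,s), (t,u,t), (t,u,v), (t,v,t), (v,u,s), (v,u,v).

9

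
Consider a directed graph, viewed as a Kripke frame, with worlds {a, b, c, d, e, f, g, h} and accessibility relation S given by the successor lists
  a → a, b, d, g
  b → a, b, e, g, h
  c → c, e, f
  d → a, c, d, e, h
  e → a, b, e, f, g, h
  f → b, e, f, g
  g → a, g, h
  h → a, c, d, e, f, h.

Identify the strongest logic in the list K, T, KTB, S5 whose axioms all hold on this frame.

Reflexive (axiom T): yes — every world is S-related to itself.
Symmetric (axiom B): no — b S g but not g S b.
Euclidean (axiom 5): no — a S b and a S d, but not b S d.
So F validates K, T; KTB would additionally require S to be symmetric. The strongest is T.

T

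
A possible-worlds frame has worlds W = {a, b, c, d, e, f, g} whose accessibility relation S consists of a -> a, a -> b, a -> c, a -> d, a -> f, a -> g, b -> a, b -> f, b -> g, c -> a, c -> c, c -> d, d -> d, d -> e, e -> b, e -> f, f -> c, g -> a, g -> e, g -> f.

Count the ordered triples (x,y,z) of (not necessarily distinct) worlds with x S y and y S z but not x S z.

24

Enumerating: (a,d,e), (a,g,e), (b,a,b), (b,a,c), (b,a,d), (b,f,c), (b,g,e), (c,a,b), (c,a,f), (c,a,g), (c,d,e), (d,e,b), … and 12 more.
Total: 24.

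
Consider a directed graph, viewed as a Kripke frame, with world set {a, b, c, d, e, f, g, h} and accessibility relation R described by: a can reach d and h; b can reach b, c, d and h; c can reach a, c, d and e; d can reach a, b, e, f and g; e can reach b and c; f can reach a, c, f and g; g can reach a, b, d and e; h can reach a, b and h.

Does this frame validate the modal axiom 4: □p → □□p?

No

By correspondence theory, 4 is valid on a frame iff R is transitive.
Transitive: no — a R d and d R b, but not a R b.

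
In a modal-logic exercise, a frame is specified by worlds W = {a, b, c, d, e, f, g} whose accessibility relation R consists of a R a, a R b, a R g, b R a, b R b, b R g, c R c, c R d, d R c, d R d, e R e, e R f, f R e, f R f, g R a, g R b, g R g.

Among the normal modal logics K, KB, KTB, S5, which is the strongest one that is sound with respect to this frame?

Symmetric (axiom B): yes — every pair in R has its reverse in R.
Reflexive (axiom T): yes — every world is R-related to itself.
Euclidean (axiom 5): yes — any two successors of a common world are R-related.
So F validates K, KB, KTB, S5. The strongest is S5.

S5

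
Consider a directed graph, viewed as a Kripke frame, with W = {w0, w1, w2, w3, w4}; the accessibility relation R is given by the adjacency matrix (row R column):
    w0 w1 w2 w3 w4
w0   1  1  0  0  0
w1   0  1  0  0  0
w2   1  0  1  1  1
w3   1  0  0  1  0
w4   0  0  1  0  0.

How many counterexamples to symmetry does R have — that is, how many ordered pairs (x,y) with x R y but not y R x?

Enumerating: (w0,w1), (w2,w0), (w2,w3), (w3,w0).

4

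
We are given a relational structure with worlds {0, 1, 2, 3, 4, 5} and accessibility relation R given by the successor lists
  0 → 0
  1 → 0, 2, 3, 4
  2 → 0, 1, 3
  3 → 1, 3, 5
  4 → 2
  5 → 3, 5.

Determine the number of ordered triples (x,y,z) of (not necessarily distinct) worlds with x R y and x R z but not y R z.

19

Enumerating: (1,0,2), (1,0,3), (1,0,4), (1,2,2), (1,2,4), (1,3,0), (1,3,2), (1,3,4), (1,4,0), (1,4,3), (1,4,4), (2,0,1), … and 7 more.
Total: 19.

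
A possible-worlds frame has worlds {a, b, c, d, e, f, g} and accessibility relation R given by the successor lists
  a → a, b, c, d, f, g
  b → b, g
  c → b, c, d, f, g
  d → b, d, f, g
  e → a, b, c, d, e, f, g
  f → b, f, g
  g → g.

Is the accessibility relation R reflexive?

Reflexive: yes — every world is R-related to itself.

Yes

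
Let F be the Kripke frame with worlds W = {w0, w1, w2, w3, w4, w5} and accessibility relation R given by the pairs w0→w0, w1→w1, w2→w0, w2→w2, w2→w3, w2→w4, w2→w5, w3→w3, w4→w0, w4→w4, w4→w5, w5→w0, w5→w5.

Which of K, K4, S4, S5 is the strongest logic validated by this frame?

S4

Transitive (axiom 4): yes — every two-step R-path is closed by a direct edge.
Reflexive (axiom T): yes — every world is R-related to itself.
Euclidean (axiom 5): no — w2 R w0 and w2 R w3, but not w0 R w3.
So F validates K, K4, S4; S5 would additionally require R to be Euclidean. The strongest is S4.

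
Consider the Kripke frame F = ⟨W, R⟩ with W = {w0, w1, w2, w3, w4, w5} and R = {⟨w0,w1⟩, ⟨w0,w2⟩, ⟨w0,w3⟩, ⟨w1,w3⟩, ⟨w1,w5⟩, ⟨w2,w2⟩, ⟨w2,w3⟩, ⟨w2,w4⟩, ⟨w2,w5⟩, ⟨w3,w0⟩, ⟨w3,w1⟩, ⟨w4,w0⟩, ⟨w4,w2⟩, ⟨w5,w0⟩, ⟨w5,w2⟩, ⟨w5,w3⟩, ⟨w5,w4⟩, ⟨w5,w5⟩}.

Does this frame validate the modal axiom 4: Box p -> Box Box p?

No

The schema 4 characterises exactly the transitive frames.
Transitive: no — w0 R w1 and w1 R w5, but not w0 R w5.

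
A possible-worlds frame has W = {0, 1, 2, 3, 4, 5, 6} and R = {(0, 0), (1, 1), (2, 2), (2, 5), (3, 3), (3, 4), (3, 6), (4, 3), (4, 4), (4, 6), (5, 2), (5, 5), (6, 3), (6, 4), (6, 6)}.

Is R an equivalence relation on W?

Reflexive: yes — every world is R-related to itself.
Symmetric: yes — every pair in R has its reverse in R.
Transitive: yes — every two-step R-path is closed by a direct edge.
So R is an equivalence relation.

Yes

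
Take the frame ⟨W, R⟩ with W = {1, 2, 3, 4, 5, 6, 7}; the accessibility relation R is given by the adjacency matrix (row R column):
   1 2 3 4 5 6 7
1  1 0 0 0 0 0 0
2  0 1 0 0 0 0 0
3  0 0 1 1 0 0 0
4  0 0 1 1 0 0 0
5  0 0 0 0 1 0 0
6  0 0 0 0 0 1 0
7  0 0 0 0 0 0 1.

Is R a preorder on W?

Reflexive: yes — every world is R-related to itself.
Transitive: yes — every two-step R-path is closed by a direct edge.
So R is a preorder.

Yes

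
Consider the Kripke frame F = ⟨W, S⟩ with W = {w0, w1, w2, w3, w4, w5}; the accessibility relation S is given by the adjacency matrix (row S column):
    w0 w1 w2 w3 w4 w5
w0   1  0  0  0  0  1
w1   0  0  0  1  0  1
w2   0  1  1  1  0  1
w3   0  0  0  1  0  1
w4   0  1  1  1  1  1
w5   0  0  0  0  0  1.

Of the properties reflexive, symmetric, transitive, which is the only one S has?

transitive

Reflexive: no — w1 is not related to itself.
Symmetric: no — w0 S w5 but not w5 S w0.
Transitive: yes — every two-step S-path is closed by a direct edge.
Only transitive holds.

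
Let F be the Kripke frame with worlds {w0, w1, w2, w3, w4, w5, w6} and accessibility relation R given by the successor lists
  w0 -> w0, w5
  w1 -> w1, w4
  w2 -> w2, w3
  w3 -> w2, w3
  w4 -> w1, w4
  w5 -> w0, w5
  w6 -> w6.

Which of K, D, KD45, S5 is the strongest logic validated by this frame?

S5

Serial (axiom D): yes — every world has a successor (e.g. w0 R w0).
Euclidean (axiom 5): yes — any two successors of a common world are R-related.
Transitive (axiom 4): yes — every two-step R-path is closed by a direct edge.
Reflexive (axiom T): yes — every world is R-related to itself.
So F validates K, D, KD45, S5. The strongest is S5.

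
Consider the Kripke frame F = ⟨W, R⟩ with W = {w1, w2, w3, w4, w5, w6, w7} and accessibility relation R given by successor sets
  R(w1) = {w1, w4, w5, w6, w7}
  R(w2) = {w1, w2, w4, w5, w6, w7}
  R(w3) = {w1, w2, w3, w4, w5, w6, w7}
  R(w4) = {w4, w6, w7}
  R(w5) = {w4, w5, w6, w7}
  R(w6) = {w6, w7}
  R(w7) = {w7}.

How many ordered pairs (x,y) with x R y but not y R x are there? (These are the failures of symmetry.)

Enumerating: (w1,w4), (w1,w5), (w1,w6), (w1,w7), (w2,w1), (w2,w4), (w2,w5), (w2,w6), (w2,w7), (w3,w1), (w3,w2), (w3,w4), … and 9 more.
Total: 21.

21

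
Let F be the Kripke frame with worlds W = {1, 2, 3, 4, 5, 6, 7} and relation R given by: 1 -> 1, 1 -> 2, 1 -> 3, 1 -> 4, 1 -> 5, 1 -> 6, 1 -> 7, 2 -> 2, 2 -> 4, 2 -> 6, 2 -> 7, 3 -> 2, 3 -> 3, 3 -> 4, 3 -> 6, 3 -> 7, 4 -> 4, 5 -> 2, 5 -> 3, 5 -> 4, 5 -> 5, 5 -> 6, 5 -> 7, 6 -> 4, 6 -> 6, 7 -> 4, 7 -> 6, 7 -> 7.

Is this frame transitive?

Transitive: yes — every two-step R-path is closed by a direct edge.

Yes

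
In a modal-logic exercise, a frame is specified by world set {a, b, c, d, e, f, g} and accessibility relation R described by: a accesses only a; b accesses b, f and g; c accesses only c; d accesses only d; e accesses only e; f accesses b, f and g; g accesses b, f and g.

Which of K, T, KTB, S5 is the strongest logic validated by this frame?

S5

Reflexive (axiom T): yes — every world is R-related to itself.
Symmetric (axiom B): yes — every pair in R has its reverse in R.
Euclidean (axiom 5): yes — any two successors of a common world are R-related.
So F validates K, T, KTB, S5. The strongest is S5.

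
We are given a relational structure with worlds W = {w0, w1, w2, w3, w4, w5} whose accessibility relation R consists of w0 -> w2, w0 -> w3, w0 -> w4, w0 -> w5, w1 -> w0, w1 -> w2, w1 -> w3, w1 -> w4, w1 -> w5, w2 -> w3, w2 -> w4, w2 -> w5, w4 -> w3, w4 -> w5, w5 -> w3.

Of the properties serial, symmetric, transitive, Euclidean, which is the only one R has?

transitive

Serial: no — w3 has no R-successor.
Symmetric: no — w0 R w2 but not w2 R w0.
Transitive: yes — every two-step R-path is closed by a direct edge.
Euclidean: no — w0 R w3 and w0 R w2, but not w3 R w2.
Only transitive holds.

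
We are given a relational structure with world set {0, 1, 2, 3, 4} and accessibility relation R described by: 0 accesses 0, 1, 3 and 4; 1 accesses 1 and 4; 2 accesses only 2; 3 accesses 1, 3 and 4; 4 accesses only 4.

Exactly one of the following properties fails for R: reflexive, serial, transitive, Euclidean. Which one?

Reflexive: yes — every world is R-related to itself.
Serial: yes — every world has a successor (e.g. 0 R 0).
Transitive: yes — every two-step R-path is closed by a direct edge.
Euclidean: no — 0 R 1 and 0 R 3, but not 1 R 3.
Only Euclidean fails.

Euclidean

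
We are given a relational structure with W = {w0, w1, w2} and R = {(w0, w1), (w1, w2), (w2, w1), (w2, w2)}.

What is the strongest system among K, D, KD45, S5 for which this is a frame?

D

Serial (axiom D): yes — every world has a successor (e.g. w0 R w1).
Euclidean (axiom 5): no — w0 R w1 and w0 R w1, but not w1 R w1.
Transitive (axiom 4): no — w0 R w1 and w1 R w2, but not w0 R w2.
Reflexive (axiom T): no — w0 is not related to itself.
So F validates K, D; KD45 would additionally require R to be Euclidean and transitive. The strongest is D.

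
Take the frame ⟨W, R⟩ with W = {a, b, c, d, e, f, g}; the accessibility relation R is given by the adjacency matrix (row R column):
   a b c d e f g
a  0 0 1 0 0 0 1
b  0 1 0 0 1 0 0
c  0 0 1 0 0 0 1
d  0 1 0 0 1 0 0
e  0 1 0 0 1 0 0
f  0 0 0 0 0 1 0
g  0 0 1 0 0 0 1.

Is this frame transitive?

Yes

Transitive: yes — every two-step R-path is closed by a direct edge.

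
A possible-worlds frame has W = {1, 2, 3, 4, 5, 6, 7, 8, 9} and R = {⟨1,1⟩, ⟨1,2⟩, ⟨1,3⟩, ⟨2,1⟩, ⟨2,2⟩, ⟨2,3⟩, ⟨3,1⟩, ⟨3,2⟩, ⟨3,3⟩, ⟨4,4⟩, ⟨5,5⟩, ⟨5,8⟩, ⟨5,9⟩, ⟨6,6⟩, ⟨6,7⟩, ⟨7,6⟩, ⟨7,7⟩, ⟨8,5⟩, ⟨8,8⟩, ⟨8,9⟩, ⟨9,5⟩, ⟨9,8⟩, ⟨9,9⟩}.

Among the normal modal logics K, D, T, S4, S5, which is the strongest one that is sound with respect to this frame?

S5

Serial (axiom D): yes — every world has a successor (e.g. 1 R 1).
Reflexive (axiom T): yes — every world is R-related to itself.
Transitive (axiom 4): yes — every two-step R-path is closed by a direct edge.
Euclidean (axiom 5): yes — any two successors of a common world are R-related.
So F validates K, D, T, S4, S5. The strongest is S5.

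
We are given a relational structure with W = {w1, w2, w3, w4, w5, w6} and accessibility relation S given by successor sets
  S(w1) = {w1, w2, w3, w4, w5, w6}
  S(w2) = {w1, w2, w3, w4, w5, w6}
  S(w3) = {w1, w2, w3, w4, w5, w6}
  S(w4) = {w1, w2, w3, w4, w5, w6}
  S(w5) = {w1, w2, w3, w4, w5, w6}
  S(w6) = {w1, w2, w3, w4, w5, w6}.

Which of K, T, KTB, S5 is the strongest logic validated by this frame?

Reflexive (axiom T): yes — every world is S-related to itself.
Symmetric (axiom B): yes — every pair in S has its reverse in S.
Euclidean (axiom 5): yes — any two successors of a common world are S-related.
So F validates K, T, KTB, S5. The strongest is S5.

S5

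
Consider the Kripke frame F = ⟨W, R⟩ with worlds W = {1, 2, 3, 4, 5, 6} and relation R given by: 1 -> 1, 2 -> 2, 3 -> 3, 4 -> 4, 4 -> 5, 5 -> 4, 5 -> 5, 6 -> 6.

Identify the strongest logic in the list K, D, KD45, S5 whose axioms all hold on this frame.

S5

Serial (axiom D): yes — every world has a successor (e.g. 1 R 1).
Euclidean (axiom 5): yes — any two successors of a common world are R-related.
Transitive (axiom 4): yes — every two-step R-path is closed by a direct edge.
Reflexive (axiom T): yes — every world is R-related to itself.
So F validates K, D, KD45, S5. The strongest is S5.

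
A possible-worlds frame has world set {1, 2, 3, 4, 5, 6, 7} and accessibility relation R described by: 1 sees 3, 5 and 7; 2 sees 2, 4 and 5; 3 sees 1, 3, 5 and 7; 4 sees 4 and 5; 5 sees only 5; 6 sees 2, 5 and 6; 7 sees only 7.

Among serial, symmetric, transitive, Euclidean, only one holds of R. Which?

Serial: yes — every world has a successor (e.g. 1 R 3).
Symmetric: no — 1 R 5 but not 5 R 1.
Transitive: no — 6 R 2 and 2 R 4, but not 6 R 4.
Euclidean: no — 1 R 5 and 1 R 3, but not 5 R 3.
Only serial holds.

serial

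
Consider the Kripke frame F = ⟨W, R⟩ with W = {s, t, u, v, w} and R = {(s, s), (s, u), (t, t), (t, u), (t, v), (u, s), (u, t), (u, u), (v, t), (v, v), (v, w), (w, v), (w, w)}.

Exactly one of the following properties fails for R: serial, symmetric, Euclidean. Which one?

Euclidean

Serial: yes — every world has a successor (e.g. s R s).
Symmetric: yes — every pair in R has its reverse in R.
Euclidean: no — t R u and t R v, but not u R v.
Only Euclidean fails.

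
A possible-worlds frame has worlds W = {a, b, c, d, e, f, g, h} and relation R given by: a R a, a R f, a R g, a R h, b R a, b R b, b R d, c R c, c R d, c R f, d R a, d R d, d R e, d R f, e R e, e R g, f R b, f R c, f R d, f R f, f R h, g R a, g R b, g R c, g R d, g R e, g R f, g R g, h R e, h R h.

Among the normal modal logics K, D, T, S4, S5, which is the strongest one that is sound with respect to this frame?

Serial (axiom D): yes — every world has a successor (e.g. a R a).
Reflexive (axiom T): yes — every world is R-related to itself.
Transitive (axiom 4): no — a R f and f R b, but not a R b.
Euclidean (axiom 5): no — a R f and a R g, but not f R g.
So F validates K, D, T; S4 would additionally require R to be transitive. The strongest is T.

T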